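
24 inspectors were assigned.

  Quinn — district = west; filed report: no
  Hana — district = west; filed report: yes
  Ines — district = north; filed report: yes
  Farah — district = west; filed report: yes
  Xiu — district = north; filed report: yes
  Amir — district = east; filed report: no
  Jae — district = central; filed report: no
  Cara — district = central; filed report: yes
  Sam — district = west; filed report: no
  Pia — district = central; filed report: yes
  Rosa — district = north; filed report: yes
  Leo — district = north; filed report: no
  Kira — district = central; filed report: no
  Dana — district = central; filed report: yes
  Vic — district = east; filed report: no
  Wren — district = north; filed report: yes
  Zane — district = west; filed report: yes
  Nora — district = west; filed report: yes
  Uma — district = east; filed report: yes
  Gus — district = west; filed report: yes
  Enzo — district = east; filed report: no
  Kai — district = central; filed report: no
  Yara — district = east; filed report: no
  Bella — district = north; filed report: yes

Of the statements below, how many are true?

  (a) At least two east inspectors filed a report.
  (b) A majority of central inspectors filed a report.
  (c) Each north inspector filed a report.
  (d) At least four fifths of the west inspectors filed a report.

0

(a) east: |A| = 5, |A ∩ B| = 1; needs |A ∩ B| ≥ 2 — false.
(b) central: |A| = 6, |A ∩ B| = 3; needs |A ∩ B| > |A ∖ B| — false.
(c) north: |A| = 6, |A ∩ B| = 5; needs A ⊆ B, i.e. every element of A is in B (|A ∖ B| = 0) — false.
(d) west: |A| = 7, |A ∩ B| = 5; needs |A ∩ B| / |A| ≥ 4/5 — false.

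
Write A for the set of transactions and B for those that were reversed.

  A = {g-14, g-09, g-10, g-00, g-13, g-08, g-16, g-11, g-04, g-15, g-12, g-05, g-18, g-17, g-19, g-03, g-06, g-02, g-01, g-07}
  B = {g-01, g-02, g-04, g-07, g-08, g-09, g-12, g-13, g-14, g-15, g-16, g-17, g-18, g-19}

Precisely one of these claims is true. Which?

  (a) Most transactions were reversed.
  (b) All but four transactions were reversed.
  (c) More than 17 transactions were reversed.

(a)

|A| = 20, |A ∩ B| = 14, |A ∖ B| = 6.
(a) requires |A ∩ B| > |A ∖ B|: true.
(b) requires |A ∖ B| = 4: false.
(c) requires |A ∩ B| > 17: false.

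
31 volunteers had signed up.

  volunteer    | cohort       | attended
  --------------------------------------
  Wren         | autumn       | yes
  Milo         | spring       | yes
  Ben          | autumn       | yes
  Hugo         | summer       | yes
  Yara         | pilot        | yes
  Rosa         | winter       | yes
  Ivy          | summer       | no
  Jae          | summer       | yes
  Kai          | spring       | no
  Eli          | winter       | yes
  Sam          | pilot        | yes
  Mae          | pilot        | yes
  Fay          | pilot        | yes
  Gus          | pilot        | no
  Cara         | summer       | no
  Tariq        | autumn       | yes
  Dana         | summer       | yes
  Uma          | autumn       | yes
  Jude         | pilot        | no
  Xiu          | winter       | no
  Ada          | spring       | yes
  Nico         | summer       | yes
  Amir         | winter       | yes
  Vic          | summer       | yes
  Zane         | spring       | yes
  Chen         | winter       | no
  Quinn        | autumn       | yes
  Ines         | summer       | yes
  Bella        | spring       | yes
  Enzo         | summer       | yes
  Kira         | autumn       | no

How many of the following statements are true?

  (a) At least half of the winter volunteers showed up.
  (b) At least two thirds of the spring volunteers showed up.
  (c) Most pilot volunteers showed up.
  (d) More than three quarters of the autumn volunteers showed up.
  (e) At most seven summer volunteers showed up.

(a) winter: |A| = 5, |A ∩ B| = 3; needs |A ∩ B| ≥ |A ∖ B| — true.
(b) spring: |A| = 5, |A ∩ B| = 4; needs |A ∩ B| / |A| ≥ 2/3 — true.
(c) pilot: |A| = 6, |A ∩ B| = 4; needs |A ∩ B| > |A ∖ B| — true.
(d) autumn: |A| = 6, |A ∩ B| = 5; needs |A ∩ B| / |A| > 3/4 — true.
(e) summer: |A| = 9, |A ∩ B| = 7; needs |A ∩ B| ≤ 7 — true.

5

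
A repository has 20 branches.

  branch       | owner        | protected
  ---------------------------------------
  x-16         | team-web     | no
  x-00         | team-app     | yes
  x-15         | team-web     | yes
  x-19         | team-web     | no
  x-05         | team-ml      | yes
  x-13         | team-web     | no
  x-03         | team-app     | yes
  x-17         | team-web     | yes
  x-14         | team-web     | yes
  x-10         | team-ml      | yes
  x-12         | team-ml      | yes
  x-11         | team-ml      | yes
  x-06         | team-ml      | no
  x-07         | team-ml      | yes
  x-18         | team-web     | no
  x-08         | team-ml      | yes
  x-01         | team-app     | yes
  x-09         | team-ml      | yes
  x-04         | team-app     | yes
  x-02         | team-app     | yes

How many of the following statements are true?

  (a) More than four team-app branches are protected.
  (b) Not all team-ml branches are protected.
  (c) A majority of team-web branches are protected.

(a) team-app: |A| = 5, |A ∩ B| = 5; needs |A ∩ B| > 4 — true.
(b) team-ml: |A| = 8, |A ∩ B| = 7; needs A ⊄ B (|A ∖ B| ≥ 1) — true.
(c) team-web: |A| = 7, |A ∩ B| = 3; needs |A ∩ B| > |A ∖ B| — false.

2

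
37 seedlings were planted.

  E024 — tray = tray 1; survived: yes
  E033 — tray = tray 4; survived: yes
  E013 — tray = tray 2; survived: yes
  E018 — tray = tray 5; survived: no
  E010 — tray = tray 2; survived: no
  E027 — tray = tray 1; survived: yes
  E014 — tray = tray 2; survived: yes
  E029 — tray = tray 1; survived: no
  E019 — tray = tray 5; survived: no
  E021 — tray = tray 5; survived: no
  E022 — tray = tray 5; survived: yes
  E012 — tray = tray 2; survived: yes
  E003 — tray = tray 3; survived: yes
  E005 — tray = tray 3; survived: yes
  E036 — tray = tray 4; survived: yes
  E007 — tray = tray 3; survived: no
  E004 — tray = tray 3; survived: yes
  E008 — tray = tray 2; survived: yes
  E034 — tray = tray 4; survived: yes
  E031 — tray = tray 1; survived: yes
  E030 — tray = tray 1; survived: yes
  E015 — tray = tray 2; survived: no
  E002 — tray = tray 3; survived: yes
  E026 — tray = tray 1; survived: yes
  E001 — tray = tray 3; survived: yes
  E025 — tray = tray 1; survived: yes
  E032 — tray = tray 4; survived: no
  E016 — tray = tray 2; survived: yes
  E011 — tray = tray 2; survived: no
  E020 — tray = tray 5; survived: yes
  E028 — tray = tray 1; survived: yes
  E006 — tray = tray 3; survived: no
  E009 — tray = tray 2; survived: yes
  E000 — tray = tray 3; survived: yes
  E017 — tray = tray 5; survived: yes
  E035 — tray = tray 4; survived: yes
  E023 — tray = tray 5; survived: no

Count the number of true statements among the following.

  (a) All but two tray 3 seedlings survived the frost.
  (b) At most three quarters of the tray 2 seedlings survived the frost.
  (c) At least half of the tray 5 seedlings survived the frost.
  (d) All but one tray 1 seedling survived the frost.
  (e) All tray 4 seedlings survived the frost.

3

(a) tray 3: |A| = 8, |A ∩ B| = 6; needs |A ∖ B| = 2 — true.
(b) tray 2: |A| = 9, |A ∩ B| = 6; needs |A ∩ B| / |A| ≤ 3/4 — true.
(c) tray 5: |A| = 7, |A ∩ B| = 3; needs |A ∩ B| ≥ |A ∖ B| — false.
(d) tray 1: |A| = 8, |A ∩ B| = 7; needs |A ∖ B| = 1 — true.
(e) tray 4: |A| = 5, |A ∩ B| = 4; needs A ⊆ B, i.e. every element of A is in B (|A ∖ B| = 0) — false.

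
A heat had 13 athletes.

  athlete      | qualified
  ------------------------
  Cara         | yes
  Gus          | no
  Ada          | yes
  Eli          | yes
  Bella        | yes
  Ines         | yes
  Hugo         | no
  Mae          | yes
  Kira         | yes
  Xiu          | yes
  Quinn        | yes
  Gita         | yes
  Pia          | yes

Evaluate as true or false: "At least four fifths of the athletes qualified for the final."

'At least four fifths of the athletes qualified for the final' holds iff |A ∩ B| / |A| ≥ 4/5.
A (the restrictor) = {Cara, Gus, Ada, Eli, Bella, Ines, Hugo, Mae, Kira, Xiu, Quinn, Gita, Pia}, |A| = 13.
A ∩ B = {Cara, Ada, Eli, Bella, Ines, Mae, Kira, Xiu, Quinn, Gita, Pia}, so |A ∩ B| = 11.
A ∖ B = {Gus, Hugo}, so |A ∖ B| = 2.
|A ∩ B|/|A| = 11/13, so the statement is true.

True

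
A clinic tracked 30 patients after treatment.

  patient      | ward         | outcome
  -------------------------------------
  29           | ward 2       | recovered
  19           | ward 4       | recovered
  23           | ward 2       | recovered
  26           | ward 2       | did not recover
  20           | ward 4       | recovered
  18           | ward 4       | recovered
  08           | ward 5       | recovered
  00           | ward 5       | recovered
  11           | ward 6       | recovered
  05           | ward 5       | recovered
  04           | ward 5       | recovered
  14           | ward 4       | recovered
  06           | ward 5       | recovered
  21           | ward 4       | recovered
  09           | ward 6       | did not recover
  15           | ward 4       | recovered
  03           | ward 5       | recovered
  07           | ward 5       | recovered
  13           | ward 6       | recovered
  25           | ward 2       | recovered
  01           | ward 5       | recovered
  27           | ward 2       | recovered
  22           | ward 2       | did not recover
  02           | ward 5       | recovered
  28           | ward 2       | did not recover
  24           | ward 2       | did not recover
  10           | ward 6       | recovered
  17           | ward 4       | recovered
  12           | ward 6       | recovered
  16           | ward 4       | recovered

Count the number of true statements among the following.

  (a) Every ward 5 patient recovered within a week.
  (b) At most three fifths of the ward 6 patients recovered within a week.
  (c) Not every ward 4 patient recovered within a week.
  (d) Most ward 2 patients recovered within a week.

1

(a) ward 5: |A| = 9, |A ∩ B| = 9; needs A ⊆ B, i.e. every element of A is in B (|A ∖ B| = 0) — true.
(b) ward 6: |A| = 5, |A ∩ B| = 4; needs |A ∩ B| / |A| ≤ 3/5 — false.
(c) ward 4: |A| = 8, |A ∩ B| = 8; needs A ⊄ B (|A ∖ B| ≥ 1) — false.
(d) ward 2: |A| = 8, |A ∩ B| = 4; needs |A ∩ B| > |A ∖ B| — false.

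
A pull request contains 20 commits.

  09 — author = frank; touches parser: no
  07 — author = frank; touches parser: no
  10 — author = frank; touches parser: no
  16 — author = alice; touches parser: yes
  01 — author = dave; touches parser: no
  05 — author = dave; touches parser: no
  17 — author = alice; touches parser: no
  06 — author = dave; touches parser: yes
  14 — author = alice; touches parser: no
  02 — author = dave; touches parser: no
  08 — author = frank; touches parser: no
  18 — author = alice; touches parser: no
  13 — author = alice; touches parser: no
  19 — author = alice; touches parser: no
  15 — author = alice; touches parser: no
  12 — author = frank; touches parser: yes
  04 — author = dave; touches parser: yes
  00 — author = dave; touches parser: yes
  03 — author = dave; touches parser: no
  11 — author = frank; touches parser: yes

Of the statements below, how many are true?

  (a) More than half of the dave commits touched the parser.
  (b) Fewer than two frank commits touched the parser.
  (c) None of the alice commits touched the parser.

0

(a) dave: |A| = 7, |A ∩ B| = 3; needs |A ∩ B| > |A ∖ B| — false.
(b) frank: |A| = 6, |A ∩ B| = 2; needs |A ∩ B| < 2 — false.
(c) alice: |A| = 7, |A ∩ B| = 1; needs A ∩ B = ∅ (|A ∩ B| = 0) — false.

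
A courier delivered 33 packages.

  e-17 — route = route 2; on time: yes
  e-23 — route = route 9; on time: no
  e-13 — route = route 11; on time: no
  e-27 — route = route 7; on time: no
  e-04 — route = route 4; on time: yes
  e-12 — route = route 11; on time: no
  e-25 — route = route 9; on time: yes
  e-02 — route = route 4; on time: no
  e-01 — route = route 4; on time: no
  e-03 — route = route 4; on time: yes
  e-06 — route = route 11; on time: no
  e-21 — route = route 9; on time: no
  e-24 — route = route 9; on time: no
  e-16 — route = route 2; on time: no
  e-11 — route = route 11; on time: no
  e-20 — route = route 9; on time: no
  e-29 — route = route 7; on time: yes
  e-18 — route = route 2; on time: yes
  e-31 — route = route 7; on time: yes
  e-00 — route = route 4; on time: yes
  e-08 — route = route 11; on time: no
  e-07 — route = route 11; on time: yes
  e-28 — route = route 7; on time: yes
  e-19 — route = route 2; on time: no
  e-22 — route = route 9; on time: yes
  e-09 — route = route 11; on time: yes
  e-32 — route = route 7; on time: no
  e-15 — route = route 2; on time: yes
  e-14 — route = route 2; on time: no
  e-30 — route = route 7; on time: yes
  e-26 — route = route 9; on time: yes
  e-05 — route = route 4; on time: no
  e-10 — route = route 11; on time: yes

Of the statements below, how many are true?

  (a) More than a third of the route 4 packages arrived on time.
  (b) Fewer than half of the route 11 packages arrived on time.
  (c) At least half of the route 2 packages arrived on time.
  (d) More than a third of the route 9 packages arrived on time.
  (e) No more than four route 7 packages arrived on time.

(a) route 4: |A| = 6, |A ∩ B| = 3; needs |A ∩ B| / |A| > 1/3 — true.
(b) route 11: |A| = 8, |A ∩ B| = 3; needs |A ∩ B| < |A ∖ B| — true.
(c) route 2: |A| = 6, |A ∩ B| = 3; needs |A ∩ B| ≥ |A ∖ B| — true.
(d) route 9: |A| = 7, |A ∩ B| = 3; needs |A ∩ B| / |A| > 1/3 — true.
(e) route 7: |A| = 6, |A ∩ B| = 4; needs |A ∩ B| ≤ 4 — true.

5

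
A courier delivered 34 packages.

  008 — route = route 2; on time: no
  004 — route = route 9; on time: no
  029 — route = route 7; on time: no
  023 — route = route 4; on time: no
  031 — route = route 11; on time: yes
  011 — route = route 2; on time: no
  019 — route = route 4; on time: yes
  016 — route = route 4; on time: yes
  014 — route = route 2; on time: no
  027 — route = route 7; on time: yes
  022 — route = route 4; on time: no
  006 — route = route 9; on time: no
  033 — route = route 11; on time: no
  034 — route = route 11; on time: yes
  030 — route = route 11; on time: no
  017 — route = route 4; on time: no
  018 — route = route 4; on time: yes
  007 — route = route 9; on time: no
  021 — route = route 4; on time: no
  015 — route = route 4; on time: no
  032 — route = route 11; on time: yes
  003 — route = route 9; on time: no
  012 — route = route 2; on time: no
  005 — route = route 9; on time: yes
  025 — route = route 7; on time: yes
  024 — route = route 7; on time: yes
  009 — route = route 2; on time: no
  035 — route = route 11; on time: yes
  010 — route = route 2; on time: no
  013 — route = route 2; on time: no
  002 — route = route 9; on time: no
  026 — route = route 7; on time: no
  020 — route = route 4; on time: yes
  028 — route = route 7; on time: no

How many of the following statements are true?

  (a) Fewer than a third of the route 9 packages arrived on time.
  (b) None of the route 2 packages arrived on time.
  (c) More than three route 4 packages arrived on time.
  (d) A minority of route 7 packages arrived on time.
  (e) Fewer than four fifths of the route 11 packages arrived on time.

(a) route 9: |A| = 6, |A ∩ B| = 1; needs |A ∩ B| / |A| < 1/3 — true.
(b) route 2: |A| = 7, |A ∩ B| = 0; needs A ∩ B = ∅ (|A ∩ B| = 0) — true.
(c) route 4: |A| = 9, |A ∩ B| = 4; needs |A ∩ B| > 3 — true.
(d) route 7: |A| = 6, |A ∩ B| = 3; needs |A ∩ B| < |A ∖ B| — false.
(e) route 11: |A| = 6, |A ∩ B| = 4; needs |A ∩ B| / |A| < 4/5 — true.

4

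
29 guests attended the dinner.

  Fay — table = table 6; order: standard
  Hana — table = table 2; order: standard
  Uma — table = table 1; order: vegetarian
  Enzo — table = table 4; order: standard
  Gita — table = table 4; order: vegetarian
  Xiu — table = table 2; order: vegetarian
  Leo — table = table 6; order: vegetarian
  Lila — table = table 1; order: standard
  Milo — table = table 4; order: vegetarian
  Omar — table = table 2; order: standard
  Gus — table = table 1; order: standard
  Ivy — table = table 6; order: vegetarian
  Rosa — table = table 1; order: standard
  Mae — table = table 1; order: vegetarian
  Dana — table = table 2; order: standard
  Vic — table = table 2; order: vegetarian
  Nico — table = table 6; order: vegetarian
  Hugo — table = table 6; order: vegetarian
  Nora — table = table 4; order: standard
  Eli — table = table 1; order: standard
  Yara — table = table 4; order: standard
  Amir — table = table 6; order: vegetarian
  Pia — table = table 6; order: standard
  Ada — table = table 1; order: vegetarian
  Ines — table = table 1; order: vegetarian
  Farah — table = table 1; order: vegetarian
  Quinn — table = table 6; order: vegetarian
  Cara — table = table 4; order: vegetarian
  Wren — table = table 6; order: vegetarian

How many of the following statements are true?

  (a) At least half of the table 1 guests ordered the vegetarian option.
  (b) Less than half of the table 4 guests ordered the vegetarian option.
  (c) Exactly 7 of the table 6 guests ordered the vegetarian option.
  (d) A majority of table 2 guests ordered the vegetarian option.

(a) table 1: |A| = 9, |A ∩ B| = 5; needs |A ∩ B| ≥ |A ∖ B| — true.
(b) table 4: |A| = 6, |A ∩ B| = 3; needs |A ∩ B| < |A ∖ B| — false.
(c) table 6: |A| = 9, |A ∩ B| = 7; needs |A ∩ B| = 7 — true.
(d) table 2: |A| = 5, |A ∩ B| = 2; needs |A ∩ B| > |A ∖ B| — false.

2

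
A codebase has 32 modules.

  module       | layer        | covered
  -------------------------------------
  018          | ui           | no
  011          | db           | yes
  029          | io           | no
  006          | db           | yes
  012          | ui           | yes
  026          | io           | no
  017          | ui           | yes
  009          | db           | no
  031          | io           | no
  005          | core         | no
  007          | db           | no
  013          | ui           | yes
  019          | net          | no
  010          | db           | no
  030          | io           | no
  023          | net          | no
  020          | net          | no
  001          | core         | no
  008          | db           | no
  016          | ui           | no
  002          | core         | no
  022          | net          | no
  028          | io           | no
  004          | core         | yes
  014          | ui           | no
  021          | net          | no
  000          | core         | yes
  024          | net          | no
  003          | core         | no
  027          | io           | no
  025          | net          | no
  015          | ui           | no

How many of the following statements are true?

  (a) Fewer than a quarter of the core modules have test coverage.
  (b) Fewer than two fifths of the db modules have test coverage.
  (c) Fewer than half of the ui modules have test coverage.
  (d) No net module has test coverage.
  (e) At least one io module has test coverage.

3

(a) core: |A| = 6, |A ∩ B| = 2; needs |A ∩ B| / |A| < 1/4 — false.
(b) db: |A| = 6, |A ∩ B| = 2; needs |A ∩ B| / |A| < 2/5 — true.
(c) ui: |A| = 7, |A ∩ B| = 3; needs |A ∩ B| < |A ∖ B| — true.
(d) net: |A| = 7, |A ∩ B| = 0; needs A ∩ B = ∅ (|A ∩ B| = 0) — true.
(e) io: |A| = 6, |A ∩ B| = 0; needs A ∩ B ≠ ∅ (|A ∩ B| ≥ 1) — false.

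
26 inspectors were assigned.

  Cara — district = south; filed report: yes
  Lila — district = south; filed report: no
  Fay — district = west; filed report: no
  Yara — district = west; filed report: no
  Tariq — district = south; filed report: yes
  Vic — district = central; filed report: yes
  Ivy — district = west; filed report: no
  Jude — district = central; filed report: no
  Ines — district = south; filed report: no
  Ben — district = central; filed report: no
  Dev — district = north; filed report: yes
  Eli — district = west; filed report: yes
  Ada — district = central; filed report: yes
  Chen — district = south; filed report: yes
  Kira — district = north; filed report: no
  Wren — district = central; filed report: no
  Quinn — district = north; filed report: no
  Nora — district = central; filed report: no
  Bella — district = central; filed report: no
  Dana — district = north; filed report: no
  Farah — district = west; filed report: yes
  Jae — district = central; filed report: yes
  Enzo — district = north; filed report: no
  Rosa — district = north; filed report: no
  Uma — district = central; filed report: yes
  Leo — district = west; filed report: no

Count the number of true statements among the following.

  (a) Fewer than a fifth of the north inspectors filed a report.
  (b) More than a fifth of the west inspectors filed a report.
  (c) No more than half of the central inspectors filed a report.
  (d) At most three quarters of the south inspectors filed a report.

4

(a) north: |A| = 6, |A ∩ B| = 1; needs |A ∩ B| / |A| < 1/5 — true.
(b) west: |A| = 6, |A ∩ B| = 2; needs |A ∩ B| / |A| > 1/5 — true.
(c) central: |A| = 9, |A ∩ B| = 4; needs |A ∩ B| ≤ |A ∖ B| — true.
(d) south: |A| = 5, |A ∩ B| = 3; needs |A ∩ B| / |A| ≤ 3/4 — true.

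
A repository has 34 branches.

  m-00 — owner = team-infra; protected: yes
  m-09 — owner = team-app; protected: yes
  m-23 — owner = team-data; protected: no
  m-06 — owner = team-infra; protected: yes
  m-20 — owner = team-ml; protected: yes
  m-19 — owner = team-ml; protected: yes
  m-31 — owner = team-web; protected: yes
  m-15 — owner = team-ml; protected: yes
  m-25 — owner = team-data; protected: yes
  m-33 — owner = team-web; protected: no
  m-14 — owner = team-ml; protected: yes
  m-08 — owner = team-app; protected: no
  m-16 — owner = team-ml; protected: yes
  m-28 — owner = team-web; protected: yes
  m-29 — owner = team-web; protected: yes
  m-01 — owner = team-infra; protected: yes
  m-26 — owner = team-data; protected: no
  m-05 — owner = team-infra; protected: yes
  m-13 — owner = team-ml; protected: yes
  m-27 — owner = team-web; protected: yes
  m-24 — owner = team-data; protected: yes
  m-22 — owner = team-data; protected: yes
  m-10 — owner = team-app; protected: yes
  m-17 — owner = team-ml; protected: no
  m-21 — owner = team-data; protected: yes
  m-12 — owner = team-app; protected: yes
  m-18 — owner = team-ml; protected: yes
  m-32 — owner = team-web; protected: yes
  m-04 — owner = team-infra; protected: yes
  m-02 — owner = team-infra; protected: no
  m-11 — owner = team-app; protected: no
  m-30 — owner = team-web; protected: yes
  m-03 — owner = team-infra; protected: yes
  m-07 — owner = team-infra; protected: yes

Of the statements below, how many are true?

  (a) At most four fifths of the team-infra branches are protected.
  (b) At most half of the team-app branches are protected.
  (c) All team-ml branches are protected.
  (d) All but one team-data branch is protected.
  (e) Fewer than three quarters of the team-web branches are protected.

0

(a) team-infra: |A| = 8, |A ∩ B| = 7; needs |A ∩ B| / |A| ≤ 4/5 — false.
(b) team-app: |A| = 5, |A ∩ B| = 3; needs |A ∩ B| ≤ |A ∖ B| — false.
(c) team-ml: |A| = 8, |A ∩ B| = 7; needs A ⊆ B, i.e. every element of A is in B (|A ∖ B| = 0) — false.
(d) team-data: |A| = 6, |A ∩ B| = 4; needs |A ∖ B| = 1 — false.
(e) team-web: |A| = 7, |A ∩ B| = 6; needs |A ∩ B| / |A| < 3/4 — false.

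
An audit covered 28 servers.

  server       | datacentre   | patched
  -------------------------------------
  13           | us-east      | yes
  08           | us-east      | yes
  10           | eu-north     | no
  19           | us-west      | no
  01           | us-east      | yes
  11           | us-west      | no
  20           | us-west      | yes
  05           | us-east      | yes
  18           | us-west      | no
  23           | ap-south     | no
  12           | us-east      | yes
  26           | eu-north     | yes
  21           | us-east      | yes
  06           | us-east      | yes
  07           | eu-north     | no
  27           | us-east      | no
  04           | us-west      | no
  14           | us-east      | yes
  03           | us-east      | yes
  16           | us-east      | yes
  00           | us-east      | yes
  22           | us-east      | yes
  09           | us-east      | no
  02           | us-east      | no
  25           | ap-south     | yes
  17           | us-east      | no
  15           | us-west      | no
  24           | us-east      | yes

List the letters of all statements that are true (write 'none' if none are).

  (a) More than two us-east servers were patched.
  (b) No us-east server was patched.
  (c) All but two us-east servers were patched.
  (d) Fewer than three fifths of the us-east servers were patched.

(a)

|A| = 17, |A ∩ B| = 13, |A ∖ B| = 4.
(a) |A ∩ B| > 2: holds.
(b) A ∩ B = ∅ (|A ∩ B| = 0): fails.
(c) |A ∖ B| = 2: fails.
(d) |A ∩ B| / |A| < 3/5: fails.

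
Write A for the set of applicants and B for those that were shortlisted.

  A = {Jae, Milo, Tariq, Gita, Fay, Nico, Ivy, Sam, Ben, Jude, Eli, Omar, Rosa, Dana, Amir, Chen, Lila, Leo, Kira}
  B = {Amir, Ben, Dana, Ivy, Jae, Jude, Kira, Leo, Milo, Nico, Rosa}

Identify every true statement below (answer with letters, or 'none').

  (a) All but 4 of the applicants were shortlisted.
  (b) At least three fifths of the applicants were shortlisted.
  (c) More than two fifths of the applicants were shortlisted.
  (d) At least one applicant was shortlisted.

(c), (d)

|A| = 19, |A ∩ B| = 11, |A ∖ B| = 8.
(a) |A ∖ B| = 4: fails.
(b) |A ∩ B| / |A| ≥ 3/5: fails.
(c) |A ∩ B| / |A| > 2/5: holds.
(d) A ∩ B ≠ ∅ (|A ∩ B| ≥ 1): holds.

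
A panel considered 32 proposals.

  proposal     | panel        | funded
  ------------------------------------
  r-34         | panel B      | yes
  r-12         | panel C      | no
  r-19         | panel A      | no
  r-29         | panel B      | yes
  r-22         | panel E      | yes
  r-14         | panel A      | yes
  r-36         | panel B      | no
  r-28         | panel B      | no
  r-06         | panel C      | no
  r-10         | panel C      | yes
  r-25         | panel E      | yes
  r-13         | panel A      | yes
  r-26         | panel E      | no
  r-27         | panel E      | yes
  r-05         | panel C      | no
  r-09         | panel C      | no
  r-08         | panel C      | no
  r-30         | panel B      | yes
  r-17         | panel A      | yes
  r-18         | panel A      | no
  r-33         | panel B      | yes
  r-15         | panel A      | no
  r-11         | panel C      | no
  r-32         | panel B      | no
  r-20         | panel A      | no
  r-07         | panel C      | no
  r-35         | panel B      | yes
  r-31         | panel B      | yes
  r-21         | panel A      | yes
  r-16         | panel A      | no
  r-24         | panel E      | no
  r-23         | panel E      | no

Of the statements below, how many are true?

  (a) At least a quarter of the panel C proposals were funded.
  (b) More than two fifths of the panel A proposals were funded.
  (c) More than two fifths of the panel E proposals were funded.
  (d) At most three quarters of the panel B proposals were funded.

(a) panel C: |A| = 8, |A ∩ B| = 1; needs |A ∩ B| / |A| ≥ 1/4 — false.
(b) panel A: |A| = 9, |A ∩ B| = 4; needs |A ∩ B| / |A| > 2/5 — true.
(c) panel E: |A| = 6, |A ∩ B| = 3; needs |A ∩ B| / |A| > 2/5 — true.
(d) panel B: |A| = 9, |A ∩ B| = 6; needs |A ∩ B| / |A| ≤ 3/4 — true.

3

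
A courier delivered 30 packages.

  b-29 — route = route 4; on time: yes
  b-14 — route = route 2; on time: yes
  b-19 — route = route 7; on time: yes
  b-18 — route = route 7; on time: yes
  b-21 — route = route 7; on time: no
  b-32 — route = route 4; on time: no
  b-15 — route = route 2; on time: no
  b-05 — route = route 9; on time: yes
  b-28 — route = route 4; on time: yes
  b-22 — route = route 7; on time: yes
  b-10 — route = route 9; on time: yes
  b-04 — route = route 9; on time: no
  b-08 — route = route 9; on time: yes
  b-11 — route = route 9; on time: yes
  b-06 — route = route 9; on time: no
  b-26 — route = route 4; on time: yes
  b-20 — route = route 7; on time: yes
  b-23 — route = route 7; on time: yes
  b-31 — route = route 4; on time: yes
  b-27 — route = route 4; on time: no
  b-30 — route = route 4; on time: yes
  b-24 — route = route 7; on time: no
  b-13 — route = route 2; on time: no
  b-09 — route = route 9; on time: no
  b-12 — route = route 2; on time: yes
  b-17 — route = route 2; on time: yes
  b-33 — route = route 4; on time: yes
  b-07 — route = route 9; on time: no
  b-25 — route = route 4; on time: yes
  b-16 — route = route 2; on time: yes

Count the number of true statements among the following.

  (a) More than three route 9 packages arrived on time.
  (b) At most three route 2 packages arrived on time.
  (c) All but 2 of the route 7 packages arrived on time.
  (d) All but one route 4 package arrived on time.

(a) route 9: |A| = 8, |A ∩ B| = 4; needs |A ∩ B| > 3 — true.
(b) route 2: |A| = 6, |A ∩ B| = 4; needs |A ∩ B| ≤ 3 — false.
(c) route 7: |A| = 7, |A ∩ B| = 5; needs |A ∖ B| = 2 — true.
(d) route 4: |A| = 9, |A ∩ B| = 7; needs |A ∖ B| = 1 — false.

2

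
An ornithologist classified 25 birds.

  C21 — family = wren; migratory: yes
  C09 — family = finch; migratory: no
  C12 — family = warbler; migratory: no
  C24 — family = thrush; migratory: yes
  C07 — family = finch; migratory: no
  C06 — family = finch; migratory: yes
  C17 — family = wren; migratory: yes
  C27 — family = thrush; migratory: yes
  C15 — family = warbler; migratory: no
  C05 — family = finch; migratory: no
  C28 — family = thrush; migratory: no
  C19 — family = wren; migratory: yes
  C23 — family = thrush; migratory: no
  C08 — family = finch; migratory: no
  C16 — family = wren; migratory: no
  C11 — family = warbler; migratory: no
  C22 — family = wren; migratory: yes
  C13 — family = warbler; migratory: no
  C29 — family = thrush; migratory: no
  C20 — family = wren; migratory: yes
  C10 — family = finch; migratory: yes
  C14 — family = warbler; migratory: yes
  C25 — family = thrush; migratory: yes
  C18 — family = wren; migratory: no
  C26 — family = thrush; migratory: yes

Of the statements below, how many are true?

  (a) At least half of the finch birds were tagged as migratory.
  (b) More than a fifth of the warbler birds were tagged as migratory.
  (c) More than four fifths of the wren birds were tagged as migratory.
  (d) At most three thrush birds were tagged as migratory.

(a) finch: |A| = 6, |A ∩ B| = 2; needs |A ∩ B| ≥ |A ∖ B| — false.
(b) warbler: |A| = 5, |A ∩ B| = 1; needs |A ∩ B| / |A| > 1/5 — false.
(c) wren: |A| = 7, |A ∩ B| = 5; needs |A ∩ B| / |A| > 4/5 — false.
(d) thrush: |A| = 7, |A ∩ B| = 4; needs |A ∩ B| ≤ 3 — false.

0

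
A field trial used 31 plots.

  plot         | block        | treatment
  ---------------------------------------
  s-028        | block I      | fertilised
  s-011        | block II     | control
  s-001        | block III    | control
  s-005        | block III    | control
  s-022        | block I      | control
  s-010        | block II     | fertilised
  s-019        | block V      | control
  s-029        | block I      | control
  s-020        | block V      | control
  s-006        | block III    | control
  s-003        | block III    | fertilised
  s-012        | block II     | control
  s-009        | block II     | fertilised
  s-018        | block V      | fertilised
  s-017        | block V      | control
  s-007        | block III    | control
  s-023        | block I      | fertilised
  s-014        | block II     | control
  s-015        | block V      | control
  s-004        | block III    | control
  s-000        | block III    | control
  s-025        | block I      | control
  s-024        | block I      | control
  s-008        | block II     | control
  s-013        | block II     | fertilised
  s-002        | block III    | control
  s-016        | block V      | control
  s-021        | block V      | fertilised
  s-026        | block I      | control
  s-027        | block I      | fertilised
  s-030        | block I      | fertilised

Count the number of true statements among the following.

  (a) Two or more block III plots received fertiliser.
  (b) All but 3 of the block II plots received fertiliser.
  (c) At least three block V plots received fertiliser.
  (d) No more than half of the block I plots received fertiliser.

1

(a) block III: |A| = 8, |A ∩ B| = 1; needs |A ∩ B| ≥ 2 — false.
(b) block II: |A| = 7, |A ∩ B| = 3; needs |A ∖ B| = 3 — false.
(c) block V: |A| = 7, |A ∩ B| = 2; needs |A ∩ B| ≥ 3 — false.
(d) block I: |A| = 9, |A ∩ B| = 4; needs |A ∩ B| ≤ |A ∖ B| — true.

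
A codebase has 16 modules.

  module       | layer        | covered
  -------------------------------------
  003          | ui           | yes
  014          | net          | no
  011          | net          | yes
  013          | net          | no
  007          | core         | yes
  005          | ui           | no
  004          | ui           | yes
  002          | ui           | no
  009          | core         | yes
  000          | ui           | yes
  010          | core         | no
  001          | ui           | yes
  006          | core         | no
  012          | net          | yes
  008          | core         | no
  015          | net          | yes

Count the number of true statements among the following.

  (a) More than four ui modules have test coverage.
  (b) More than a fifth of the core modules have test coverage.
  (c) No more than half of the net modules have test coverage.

1

(a) ui: |A| = 6, |A ∩ B| = 4; needs |A ∩ B| > 4 — false.
(b) core: |A| = 5, |A ∩ B| = 2; needs |A ∩ B| / |A| > 1/5 — true.
(c) net: |A| = 5, |A ∩ B| = 3; needs |A ∩ B| ≤ |A ∖ B| — false.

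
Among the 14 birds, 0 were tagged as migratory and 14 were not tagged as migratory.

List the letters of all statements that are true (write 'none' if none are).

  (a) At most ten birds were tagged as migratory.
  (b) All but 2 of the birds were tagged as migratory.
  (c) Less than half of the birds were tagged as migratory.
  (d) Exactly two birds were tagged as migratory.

(a), (c)

|A| = 14, |A ∩ B| = 0, |A ∖ B| = 14.
(a) |A ∩ B| ≤ 10: holds.
(b) |A ∖ B| = 2: fails.
(c) |A ∩ B| < |A ∖ B|: holds.
(d) |A ∩ B| = 2: fails.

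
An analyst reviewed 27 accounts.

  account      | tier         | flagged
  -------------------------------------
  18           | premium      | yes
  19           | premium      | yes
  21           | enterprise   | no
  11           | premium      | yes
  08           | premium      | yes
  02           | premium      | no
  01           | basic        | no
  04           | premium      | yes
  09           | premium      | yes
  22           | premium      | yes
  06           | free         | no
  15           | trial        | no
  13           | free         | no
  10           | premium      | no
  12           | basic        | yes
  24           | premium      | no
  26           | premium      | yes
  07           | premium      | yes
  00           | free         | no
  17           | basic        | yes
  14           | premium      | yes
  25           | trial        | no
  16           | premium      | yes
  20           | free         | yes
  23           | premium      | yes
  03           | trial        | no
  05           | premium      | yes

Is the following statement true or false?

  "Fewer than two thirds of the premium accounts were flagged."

'Fewer than two thirds of the premium accounts were flagged' holds iff |A ∩ B| / |A| < 2/3.
|A| = 16, |A ∩ B| = 13, |A ∖ B| = 3.
|A ∩ B|/|A| = 13/16, so the statement is false.

False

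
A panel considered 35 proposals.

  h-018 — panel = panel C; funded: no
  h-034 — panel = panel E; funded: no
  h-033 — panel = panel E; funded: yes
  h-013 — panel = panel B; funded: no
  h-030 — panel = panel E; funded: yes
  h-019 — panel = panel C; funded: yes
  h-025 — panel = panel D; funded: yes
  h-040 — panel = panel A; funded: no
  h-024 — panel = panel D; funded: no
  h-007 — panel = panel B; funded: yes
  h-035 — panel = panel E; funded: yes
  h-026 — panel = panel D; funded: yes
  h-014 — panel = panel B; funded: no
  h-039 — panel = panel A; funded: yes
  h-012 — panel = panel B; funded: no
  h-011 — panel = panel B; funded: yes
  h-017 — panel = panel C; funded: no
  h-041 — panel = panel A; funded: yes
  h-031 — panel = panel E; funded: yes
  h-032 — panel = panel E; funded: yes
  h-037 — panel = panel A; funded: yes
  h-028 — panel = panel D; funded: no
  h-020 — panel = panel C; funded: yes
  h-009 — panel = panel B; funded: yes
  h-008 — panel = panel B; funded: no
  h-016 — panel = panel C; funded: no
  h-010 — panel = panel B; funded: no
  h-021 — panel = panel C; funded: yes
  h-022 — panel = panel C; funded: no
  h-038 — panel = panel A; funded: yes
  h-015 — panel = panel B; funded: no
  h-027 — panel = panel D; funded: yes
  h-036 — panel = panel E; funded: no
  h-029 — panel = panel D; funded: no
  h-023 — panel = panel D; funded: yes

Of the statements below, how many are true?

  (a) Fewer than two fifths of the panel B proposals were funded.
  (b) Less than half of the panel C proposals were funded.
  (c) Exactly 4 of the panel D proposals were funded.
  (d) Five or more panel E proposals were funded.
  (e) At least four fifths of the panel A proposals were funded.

(a) panel B: |A| = 9, |A ∩ B| = 3; needs |A ∩ B| / |A| < 2/5 — true.
(b) panel C: |A| = 7, |A ∩ B| = 3; needs |A ∩ B| < |A ∖ B| — true.
(c) panel D: |A| = 7, |A ∩ B| = 4; needs |A ∩ B| = 4 — true.
(d) panel E: |A| = 7, |A ∩ B| = 5; needs |A ∩ B| ≥ 5 — true.
(e) panel A: |A| = 5, |A ∩ B| = 4; needs |A ∩ B| / |A| ≥ 4/5 — true.

5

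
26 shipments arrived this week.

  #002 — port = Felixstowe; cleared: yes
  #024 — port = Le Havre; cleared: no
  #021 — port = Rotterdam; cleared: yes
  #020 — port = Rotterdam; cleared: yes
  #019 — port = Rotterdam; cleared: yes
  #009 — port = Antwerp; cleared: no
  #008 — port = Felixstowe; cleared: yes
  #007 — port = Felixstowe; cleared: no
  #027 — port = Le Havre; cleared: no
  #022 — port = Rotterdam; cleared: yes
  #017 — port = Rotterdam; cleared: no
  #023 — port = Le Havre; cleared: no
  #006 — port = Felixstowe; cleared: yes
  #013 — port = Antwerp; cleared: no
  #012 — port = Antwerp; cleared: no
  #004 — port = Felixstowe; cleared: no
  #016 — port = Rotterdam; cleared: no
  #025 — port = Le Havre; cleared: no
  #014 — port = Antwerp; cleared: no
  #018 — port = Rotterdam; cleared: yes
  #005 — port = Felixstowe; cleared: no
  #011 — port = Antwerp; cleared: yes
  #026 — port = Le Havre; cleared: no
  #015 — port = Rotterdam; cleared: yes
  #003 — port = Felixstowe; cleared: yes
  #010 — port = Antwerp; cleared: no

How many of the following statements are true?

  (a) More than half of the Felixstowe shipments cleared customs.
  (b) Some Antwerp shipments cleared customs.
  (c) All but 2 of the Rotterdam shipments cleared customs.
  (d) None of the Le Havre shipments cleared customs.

4

(a) Felixstowe: |A| = 7, |A ∩ B| = 4; needs |A ∩ B| > |A ∖ B| — true.
(b) Antwerp: |A| = 6, |A ∩ B| = 1; needs A ∩ B ≠ ∅ (|A ∩ B| ≥ 1) — true.
(c) Rotterdam: |A| = 8, |A ∩ B| = 6; needs |A ∖ B| = 2 — true.
(d) Le Havre: |A| = 5, |A ∩ B| = 0; needs A ∩ B = ∅ (|A ∩ B| = 0) — true.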